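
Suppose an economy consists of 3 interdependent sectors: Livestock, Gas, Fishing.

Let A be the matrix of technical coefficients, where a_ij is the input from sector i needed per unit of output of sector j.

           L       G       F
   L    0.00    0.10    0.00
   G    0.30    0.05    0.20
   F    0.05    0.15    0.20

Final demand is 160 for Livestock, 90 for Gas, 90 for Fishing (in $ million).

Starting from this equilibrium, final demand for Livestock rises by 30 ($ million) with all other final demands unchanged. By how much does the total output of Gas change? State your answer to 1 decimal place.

Δx_G = 10.6

I − A =
  [   1.00    -0.10     0.00]
  [  -0.30     0.95    -0.20]
  [  -0.05    -0.15     0.80]
Cofactors of I−A, C_ij = (−1)^(i+j)·(minor ij) (rows/columns in the sector order above):
  C_11 = (0.95)(0.80) − (-0.20)(-0.15) = 0.7300
  C_12 = −[(-0.30)(0.80) − (-0.20)(-0.05)] = 0.2500
  C_13 = (-0.30)(-0.15) − (0.95)(-0.05) = 0.0925
  C_21 = −[(-0.10)(0.80) − (0.00)(-0.15)] = 0.0800
  C_22 = (1.00)(0.80) − (0.00)(-0.05) = 0.8000
  C_23 = −[(1.00)(-0.15) − (-0.10)(-0.05)] = 0.1550
  C_31 = (-0.10)(-0.20) − (0.00)(0.95) = 0.0200
  C_32 = −[(1.00)(-0.20) − (0.00)(-0.30)] = 0.2000
  C_33 = (1.00)(0.95) − (-0.10)(-0.30) = 0.9200
det(I−A) = Σ_j (I−A)_1j·C_1j = (1.00)(0.7300) + (-0.10)(0.2500) + (0.00)(0.0925) = 0.7050
adj(I−A) = Cᵀ =
  [ 0.7300   0.0800   0.0200]
  [ 0.2500   0.8000   0.2000]
  [ 0.0925   0.1550   0.9200]
(I − A)⁻¹ = adj(I−A) / det(I−A) ≈
  [   1.0355     0.1135     0.0284]
  [   0.3546     1.1348     0.2837]
  [   0.1312     0.2199     1.3050]
Δx = (I − A)⁻¹ Δd with Δd having +30 in the Livestock component and 0 elsewhere.
So Δx_G = L_GL · (+30), where L_GL = adj(I−A)_GL / det(I−A) = 0.2500 / 0.7050.
Δx_G = 0.2500 × (+30) / 0.7050 = 7.50 / 0.7050 ≈ 10.6.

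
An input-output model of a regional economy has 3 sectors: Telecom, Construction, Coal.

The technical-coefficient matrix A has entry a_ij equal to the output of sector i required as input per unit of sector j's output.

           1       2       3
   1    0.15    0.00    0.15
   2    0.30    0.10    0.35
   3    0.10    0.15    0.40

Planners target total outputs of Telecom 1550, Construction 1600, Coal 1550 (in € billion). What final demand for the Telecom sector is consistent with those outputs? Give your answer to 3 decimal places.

d_1 = 1085.000

I − A =
  [   0.85     0.00    -0.15]
  [  -0.30     0.90    -0.35]
  [  -0.10    -0.15     0.60]
d = (I − A) x:
  d_1 = (+0.85)·1550 + (+0.00)·1600 + (-0.15)·1550 = 1085.000
  d_2 = (-0.30)·1550 + (+0.90)·1600 + (-0.35)·1550 = 432.500
  d_3 = (-0.10)·1550 + (-0.15)·1600 + (+0.60)·1550 = 535.000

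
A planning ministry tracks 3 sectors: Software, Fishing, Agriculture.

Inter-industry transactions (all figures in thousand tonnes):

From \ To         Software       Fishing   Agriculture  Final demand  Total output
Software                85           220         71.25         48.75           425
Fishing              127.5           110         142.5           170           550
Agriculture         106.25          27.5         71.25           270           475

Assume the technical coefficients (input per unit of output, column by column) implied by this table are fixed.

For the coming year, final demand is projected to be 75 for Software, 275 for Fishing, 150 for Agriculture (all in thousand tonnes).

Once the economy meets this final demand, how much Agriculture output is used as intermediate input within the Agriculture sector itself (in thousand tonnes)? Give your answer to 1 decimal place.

z_33 = 54.1

Technical coefficients a_ij = z_ij / X_j:
  a_11 = 85/425 = 0.20, a_21 = 127.5/425 = 0.30, a_31 = 106.25/425 = 0.25
  a_12 = 220/550 = 0.40, a_22 = 110/550 = 0.20, a_32 = 27.5/550 = 0.05
  a_13 = 71.25/475 = 0.15, a_23 = 142.5/475 = 0.30, a_33 = 71.25/475 = 0.15
I − A =
  [   0.80    -0.40    -0.15]
  [  -0.30     0.80    -0.30]
  [  -0.25    -0.05     0.85]
Cofactors of I−A, C_ij = (−1)^(i+j)·(minor ij) (rows/columns in the sector order above):
  C_11 = (0.80)(0.85) − (-0.30)(-0.05) = 0.6650
  C_12 = −[(-0.30)(0.85) − (-0.30)(-0.25)] = 0.3300
  C_13 = (-0.30)(-0.05) − (0.80)(-0.25) = 0.2150
  C_21 = −[(-0.40)(0.85) − (-0.15)(-0.05)] = 0.3475
  C_22 = (0.80)(0.85) − (-0.15)(-0.25) = 0.6425
  C_23 = −[(0.80)(-0.05) − (-0.40)(-0.25)] = 0.1400
  C_31 = (-0.40)(-0.30) − (-0.15)(0.80) = 0.2400
  C_32 = −[(0.80)(-0.30) − (-0.15)(-0.30)] = 0.2850
  C_33 = (0.80)(0.80) − (-0.40)(-0.30) = 0.5200
det(I−A) = Σ_j (I−A)_1j·C_1j = (0.80)(0.6650) + (-0.40)(0.3300) + (-0.15)(0.2150) = 0.36775
adj(I−A) = Cᵀ =
  [ 0.6650   0.3475   0.2400]
  [ 0.3300   0.6425   0.2850]
  [ 0.2150   0.1400   0.5200]
(I − A)⁻¹ = adj(I−A) / det(I−A) ≈
  [   1.8083     0.9449     0.6526]
  [   0.8973     1.7471     0.7750]
  [   0.5846     0.3807     1.4140]
First solve x = (I − A)⁻¹ d = adj(I−A)·d / det(I−A); in particular x_3 = (0.2150·75 + 0.1400·275 + 0.5200·150) / 0.36775 = 132.625 / 0.36775 ≈ 360.639.
Intermediate flow from 3 to 3: z_33 = a_33 · x_3 = 0.15 × 132.625 / 0.36775 = 19.89375 / 0.36775 ≈ 54.1.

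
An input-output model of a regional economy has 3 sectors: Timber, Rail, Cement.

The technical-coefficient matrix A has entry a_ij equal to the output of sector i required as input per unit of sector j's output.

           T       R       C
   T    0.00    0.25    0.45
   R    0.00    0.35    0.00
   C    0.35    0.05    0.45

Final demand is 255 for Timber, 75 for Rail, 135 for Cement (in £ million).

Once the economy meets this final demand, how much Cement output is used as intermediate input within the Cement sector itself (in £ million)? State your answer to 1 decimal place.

z_CC = 275.3

I − A =
  [   1.00    -0.25    -0.45]
  [   0.00     0.65     0.00]
  [  -0.35    -0.05     0.55]
Cofactors of I−A, C_ij = (−1)^(i+j)·(minor ij) (rows/columns in the sector order above):
  C_11 = (0.65)(0.55) − (0.00)(-0.05) = 0.3575
  C_12 = −[(0.00)(0.55) − (0.00)(-0.35)] = 0.0000
  C_13 = (0.00)(-0.05) − (0.65)(-0.35) = 0.2275
  C_21 = −[(-0.25)(0.55) − (-0.45)(-0.05)] = 0.1600
  C_22 = (1.00)(0.55) − (-0.45)(-0.35) = 0.3925
  C_23 = −[(1.00)(-0.05) − (-0.25)(-0.35)] = 0.1375
  C_31 = (-0.25)(0.00) − (-0.45)(0.65) = 0.2925
  C_32 = −[(1.00)(0.00) − (-0.45)(0.00)] = 0.0000
  C_33 = (1.00)(0.65) − (-0.25)(0.00) = 0.6500
det(I−A) = Σ_j (I−A)_1j·C_1j = (1.00)(0.3575) + (-0.25)(0.0000) + (-0.45)(0.2275) = 0.255125
adj(I−A) = Cᵀ =
  [ 0.3575   0.1600   0.2925]
  [ 0.0000   0.3925   0.0000]
  [ 0.2275   0.1375   0.6500]
(I − A)⁻¹ = adj(I−A) / det(I−A) ≈
  [   1.4013     0.6271     1.1465]
  [   0.0000     1.5385     0.0000]
  [   0.8917     0.5390     2.5478]
First solve x = (I − A)⁻¹ d = adj(I−A)·d / det(I−A); in particular x_C = (0.2275·255 + 0.1375·75 + 0.6500·135) / 0.255125 = 156.075 / 0.255125 ≈ 611.759.
Intermediate flow from C to C: z_CC = a_CC · x_C = 0.45 × 156.075 / 0.255125 = 70.23375 / 0.255125 ≈ 275.3.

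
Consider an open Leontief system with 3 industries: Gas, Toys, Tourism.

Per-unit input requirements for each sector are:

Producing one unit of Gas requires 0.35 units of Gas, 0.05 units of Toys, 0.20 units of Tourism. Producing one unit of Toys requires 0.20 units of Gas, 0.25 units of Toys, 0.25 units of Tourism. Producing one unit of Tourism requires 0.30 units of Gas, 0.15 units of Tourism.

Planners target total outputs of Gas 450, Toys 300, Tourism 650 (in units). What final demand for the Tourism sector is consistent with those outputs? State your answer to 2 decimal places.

d_3 = 387.50

I − A =
  [   0.65    -0.20    -0.30]
  [  -0.05     0.75     0.00]
  [  -0.20    -0.25     0.85]
d = (I − A) x:
  d_1 = (+0.65)·450 + (-0.20)·300 + (-0.30)·650 = 37.50
  d_2 = (-0.05)·450 + (+0.75)·300 + (+0.00)·650 = 202.50
  d_3 = (-0.20)·450 + (-0.25)·300 + (+0.85)·650 = 387.50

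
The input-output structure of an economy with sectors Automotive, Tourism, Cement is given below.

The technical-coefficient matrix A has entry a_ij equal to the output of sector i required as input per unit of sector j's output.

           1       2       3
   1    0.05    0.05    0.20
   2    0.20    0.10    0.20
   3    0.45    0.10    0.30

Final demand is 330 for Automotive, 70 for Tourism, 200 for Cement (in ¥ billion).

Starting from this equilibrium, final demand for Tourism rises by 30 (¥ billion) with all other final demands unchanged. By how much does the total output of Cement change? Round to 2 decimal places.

Δx_3 = 7.30

I − A =
  [   0.95    -0.05    -0.20]
  [  -0.20     0.90    -0.20]
  [  -0.45    -0.10     0.70]
Cofactors of I−A, C_ij = (−1)^(i+j)·(minor ij) (rows/columns in the sector order above):
  C_11 = (0.90)(0.70) − (-0.20)(-0.10) = 0.6100
  C_12 = −[(-0.20)(0.70) − (-0.20)(-0.45)] = 0.2300
  C_13 = (-0.20)(-0.10) − (0.90)(-0.45) = 0.4250
  C_21 = −[(-0.05)(0.70) − (-0.20)(-0.10)] = 0.0550
  C_22 = (0.95)(0.70) − (-0.20)(-0.45) = 0.5750
  C_23 = −[(0.95)(-0.10) − (-0.05)(-0.45)] = 0.1175
  C_31 = (-0.05)(-0.20) − (-0.20)(0.90) = 0.1900
  C_32 = −[(0.95)(-0.20) − (-0.20)(-0.20)] = 0.2300
  C_33 = (0.95)(0.90) − (-0.05)(-0.20) = 0.8450
det(I−A) = Σ_j (I−A)_1j·C_1j = (0.95)(0.6100) + (-0.05)(0.2300) + (-0.20)(0.4250) = 0.4830
adj(I−A) = Cᵀ =
  [ 0.6100   0.0550   0.1900]
  [ 0.2300   0.5750   0.2300]
  [ 0.4250   0.1175   0.8450]
(I − A)⁻¹ = adj(I−A) / det(I−A) ≈
  [   1.2629     0.1139     0.3934]
  [   0.4762     1.1905     0.4762]
  [   0.8799     0.2433     1.7495]
Δx = (I − A)⁻¹ Δd with Δd having +30 in the Tourism component and 0 elsewhere.
So Δx_3 = L_32 · (+30), where L_32 = adj(I−A)_32 / det(I−A) = 0.1175 / 0.4830.
Δx_3 = 0.1175 × (+30) / 0.4830 = 3.525 / 0.4830 ≈ 7.30.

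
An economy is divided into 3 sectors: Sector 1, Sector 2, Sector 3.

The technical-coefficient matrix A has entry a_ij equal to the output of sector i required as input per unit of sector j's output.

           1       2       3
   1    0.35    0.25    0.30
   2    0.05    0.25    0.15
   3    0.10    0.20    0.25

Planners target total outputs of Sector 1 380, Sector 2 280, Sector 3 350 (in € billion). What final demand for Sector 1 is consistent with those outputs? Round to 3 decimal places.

d_1 = 72.000

I − A =
  [   0.65    -0.25    -0.30]
  [  -0.05     0.75    -0.15]
  [  -0.10    -0.20     0.75]
d = (I − A) x:
  d_1 = (+0.65)·380 + (-0.25)·280 + (-0.30)·350 = 72.000
  d_2 = (-0.05)·380 + (+0.75)·280 + (-0.15)·350 = 138.500
  d_3 = (-0.10)·380 + (-0.20)·280 + (+0.75)·350 = 168.500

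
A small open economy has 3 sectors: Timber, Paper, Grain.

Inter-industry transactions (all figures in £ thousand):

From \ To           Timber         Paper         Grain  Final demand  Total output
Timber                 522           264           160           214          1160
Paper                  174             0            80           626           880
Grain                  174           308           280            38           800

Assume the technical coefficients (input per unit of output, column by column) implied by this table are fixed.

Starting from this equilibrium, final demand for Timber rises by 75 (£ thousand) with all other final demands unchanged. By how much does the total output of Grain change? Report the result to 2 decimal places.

Technical coefficients a_ij = z_ij / X_j:
  a_11 = 522/1160 = 0.45, a_21 = 174/1160 = 0.15, a_31 = 174/1160 = 0.15
  a_12 = 264/880 = 0.30, a_22 = 0/880 = 0.00, a_32 = 308/880 = 0.35
  a_13 = 160/800 = 0.20, a_23 = 80/800 = 0.10, a_33 = 280/800 = 0.35
I − A =
  [   0.55    -0.30    -0.20]
  [  -0.15     1.00    -0.10]
  [  -0.15    -0.35     0.65]
Cofactors of I−A, C_ij = (−1)^(i+j)·(minor ij) (rows/columns in the sector order above):
  C_11 = (1.00)(0.65) − (-0.10)(-0.35) = 0.6150
  C_12 = −[(-0.15)(0.65) − (-0.10)(-0.15)] = 0.1125
  C_13 = (-0.15)(-0.35) − (1.00)(-0.15) = 0.2025
  C_21 = −[(-0.30)(0.65) − (-0.20)(-0.35)] = 0.2650
  C_22 = (0.55)(0.65) − (-0.20)(-0.15) = 0.3275
  C_23 = −[(0.55)(-0.35) − (-0.30)(-0.15)] = 0.2375
  C_31 = (-0.30)(-0.10) − (-0.20)(1.00) = 0.2300
  C_32 = −[(0.55)(-0.10) − (-0.20)(-0.15)] = 0.0850
  C_33 = (0.55)(1.00) − (-0.30)(-0.15) = 0.5050
det(I−A) = Σ_j (I−A)_1j·C_1j = (0.55)(0.6150) + (-0.30)(0.1125) + (-0.20)(0.2025) = 0.2640
adj(I−A) = Cᵀ =
  [ 0.6150   0.2650   0.2300]
  [ 0.1125   0.3275   0.0850]
  [ 0.2025   0.2375   0.5050]
(I − A)⁻¹ = adj(I−A) / det(I−A) ≈
  [   2.3295     1.0038     0.8712]
  [   0.4261     1.2405     0.3220]
  [   0.7670     0.8996     1.9129]
Δx = (I − A)⁻¹ Δd with Δd having +75 in the Timber component and 0 elsewhere.
So Δx_3 = L_31 · (+75), where L_31 = adj(I−A)_31 / det(I−A) = 0.2025 / 0.2640.
Δx_3 = 0.2025 × (+75) / 0.2640 = 15.1875 / 0.2640 ≈ 57.53.

Δx_3 = 57.53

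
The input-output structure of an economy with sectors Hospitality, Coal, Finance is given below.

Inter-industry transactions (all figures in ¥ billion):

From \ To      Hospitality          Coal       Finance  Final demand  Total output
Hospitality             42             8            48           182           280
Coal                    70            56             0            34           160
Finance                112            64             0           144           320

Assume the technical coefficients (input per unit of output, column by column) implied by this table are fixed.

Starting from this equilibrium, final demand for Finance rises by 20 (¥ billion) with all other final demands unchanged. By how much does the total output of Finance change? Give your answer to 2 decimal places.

Δx_3 = 22.22

Technical coefficients a_ij = z_ij / X_j:
  a_11 = 42/280 = 0.15, a_21 = 70/280 = 0.25, a_31 = 112/280 = 0.40
  a_12 = 8/160 = 0.05, a_22 = 56/160 = 0.35, a_32 = 64/160 = 0.40
  a_13 = 48/320 = 0.15, a_23 = 0/320 = 0.00, a_33 = 0/320 = 0.00
I − A =
  [   0.85    -0.05    -0.15]
  [  -0.25     0.65     0.00]
  [  -0.40    -0.40     1.00]
Cofactors of I−A, C_ij = (−1)^(i+j)·(minor ij) (rows/columns in the sector order above):
  C_11 = (0.65)(1.00) − (0.00)(-0.40) = 0.6500
  C_12 = −[(-0.25)(1.00) − (0.00)(-0.40)] = 0.2500
  C_13 = (-0.25)(-0.40) − (0.65)(-0.40) = 0.3600
  C_21 = −[(-0.05)(1.00) − (-0.15)(-0.40)] = 0.1100
  C_22 = (0.85)(1.00) − (-0.15)(-0.40) = 0.7900
  C_23 = −[(0.85)(-0.40) − (-0.05)(-0.40)] = 0.3600
  C_31 = (-0.05)(0.00) − (-0.15)(0.65) = 0.0975
  C_32 = −[(0.85)(0.00) − (-0.15)(-0.25)] = 0.0375
  C_33 = (0.85)(0.65) − (-0.05)(-0.25) = 0.5400
det(I−A) = Σ_j (I−A)_1j·C_1j = (0.85)(0.6500) + (-0.05)(0.2500) + (-0.15)(0.3600) = 0.4860
adj(I−A) = Cᵀ =
  [ 0.6500   0.1100   0.0975]
  [ 0.2500   0.7900   0.0375]
  [ 0.3600   0.3600   0.5400]
(I − A)⁻¹ = adj(I−A) / det(I−A) ≈
  [   1.3374     0.2263     0.2006]
  [   0.5144     1.6255     0.0772]
  [   0.7407     0.7407     1.1111]
Δx = (I − A)⁻¹ Δd with Δd having +20 in the Finance component and 0 elsewhere.
So Δx_3 = L_33 · (+20), where L_33 = adj(I−A)_33 / det(I−A) = 0.5400 / 0.4860.
Δx_3 = 0.5400 × (+20) / 0.4860 = 10.80 / 0.4860 ≈ 22.22.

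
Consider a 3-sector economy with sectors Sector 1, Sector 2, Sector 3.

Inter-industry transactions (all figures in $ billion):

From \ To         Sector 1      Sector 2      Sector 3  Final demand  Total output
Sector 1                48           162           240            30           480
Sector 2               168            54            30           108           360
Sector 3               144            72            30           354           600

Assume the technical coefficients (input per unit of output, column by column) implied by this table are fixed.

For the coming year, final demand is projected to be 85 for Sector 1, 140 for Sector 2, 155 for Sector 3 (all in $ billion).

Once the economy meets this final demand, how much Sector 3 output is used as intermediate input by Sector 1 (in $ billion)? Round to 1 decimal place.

z_31 = 135.6

Technical coefficients a_ij = z_ij / X_j:
  a_11 = 48/480 = 0.10, a_21 = 168/480 = 0.35, a_31 = 144/480 = 0.30
  a_12 = 162/360 = 0.45, a_22 = 54/360 = 0.15, a_32 = 72/360 = 0.20
  a_13 = 240/600 = 0.40, a_23 = 30/600 = 0.05, a_33 = 30/600 = 0.05
I − A =
  [   0.90    -0.45    -0.40]
  [  -0.35     0.85    -0.05]
  [  -0.30    -0.20     0.95]
Cofactors of I−A, C_ij = (−1)^(i+j)·(minor ij) (rows/columns in the sector order above):
  C_11 = (0.85)(0.95) − (-0.05)(-0.20) = 0.7975
  C_12 = −[(-0.35)(0.95) − (-0.05)(-0.30)] = 0.3475
  C_13 = (-0.35)(-0.20) − (0.85)(-0.30) = 0.3250
  C_21 = −[(-0.45)(0.95) − (-0.40)(-0.20)] = 0.5075
  C_22 = (0.90)(0.95) − (-0.40)(-0.30) = 0.7350
  C_23 = −[(0.90)(-0.20) − (-0.45)(-0.30)] = 0.3150
  C_31 = (-0.45)(-0.05) − (-0.40)(0.85) = 0.3625
  C_32 = −[(0.90)(-0.05) − (-0.40)(-0.35)] = 0.1850
  C_33 = (0.90)(0.85) − (-0.45)(-0.35) = 0.6075
det(I−A) = Σ_j (I−A)_1j·C_1j = (0.90)(0.7975) + (-0.45)(0.3475) + (-0.40)(0.3250) = 0.431375
adj(I−A) = Cᵀ =
  [ 0.7975   0.5075   0.3625]
  [ 0.3475   0.7350   0.1850]
  [ 0.3250   0.3150   0.6075]
(I − A)⁻¹ = adj(I−A) / det(I−A) ≈
  [   1.8487     1.1765     0.8403]
  [   0.8056     1.7039     0.4289]
  [   0.7534     0.7302     1.4083]
First solve x = (I − A)⁻¹ d = adj(I−A)·d / det(I−A); in particular x_1 = (0.7975·85 + 0.5075·140 + 0.3625·155) / 0.431375 = 195.025 / 0.431375 ≈ 452.101.
Intermediate flow from 3 to 1: z_31 = a_31 · x_1 = 0.30 × 195.025 / 0.431375 = 58.5075 / 0.431375 ≈ 135.6.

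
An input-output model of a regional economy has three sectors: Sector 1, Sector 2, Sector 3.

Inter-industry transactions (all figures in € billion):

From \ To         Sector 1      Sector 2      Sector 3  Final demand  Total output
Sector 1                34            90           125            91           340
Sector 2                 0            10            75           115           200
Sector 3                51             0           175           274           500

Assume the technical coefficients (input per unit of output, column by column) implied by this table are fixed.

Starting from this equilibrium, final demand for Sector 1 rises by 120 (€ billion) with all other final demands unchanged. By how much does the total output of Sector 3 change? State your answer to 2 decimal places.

Technical coefficients a_ij = z_ij / X_j:
  a_11 = 34/340 = 0.10, a_21 = 0/340 = 0.00, a_31 = 51/340 = 0.15
  a_12 = 90/200 = 0.45, a_22 = 10/200 = 0.05, a_32 = 0/200 = 0.00
  a_13 = 125/500 = 0.25, a_23 = 75/500 = 0.15, a_33 = 175/500 = 0.35
I − A =
  [   0.90    -0.45    -0.25]
  [   0.00     0.95    -0.15]
  [  -0.15     0.00     0.65]
Cofactors of I−A, C_ij = (−1)^(i+j)·(minor ij) (rows/columns in the sector order above):
  C_11 = (0.95)(0.65) − (-0.15)(0.00) = 0.6175
  C_12 = −[(0.00)(0.65) − (-0.15)(-0.15)] = 0.0225
  C_13 = (0.00)(0.00) − (0.95)(-0.15) = 0.1425
  C_21 = −[(-0.45)(0.65) − (-0.25)(0.00)] = 0.2925
  C_22 = (0.90)(0.65) − (-0.25)(-0.15) = 0.5475
  C_23 = −[(0.90)(0.00) − (-0.45)(-0.15)] = 0.0675
  C_31 = (-0.45)(-0.15) − (-0.25)(0.95) = 0.3050
  C_32 = −[(0.90)(-0.15) − (-0.25)(0.00)] = 0.1350
  C_33 = (0.90)(0.95) − (-0.45)(0.00) = 0.8550
det(I−A) = Σ_j (I−A)_1j·C_1j = (0.90)(0.6175) + (-0.45)(0.0225) + (-0.25)(0.1425) = 0.5100
adj(I−A) = Cᵀ =
  [ 0.6175   0.2925   0.3050]
  [ 0.0225   0.5475   0.1350]
  [ 0.1425   0.0675   0.8550]
(I − A)⁻¹ = adj(I−A) / det(I−A) ≈
  [   1.2108     0.5735     0.5980]
  [   0.0441     1.0735     0.2647]
  [   0.2794     0.1324     1.6765]
Δx = (I − A)⁻¹ Δd with Δd having +120 in the Sector 1 component and 0 elsewhere.
So Δx_3 = L_31 · (+120), where L_31 = adj(I−A)_31 / det(I−A) = 0.1425 / 0.5100.
Δx_3 = 0.1425 × (+120) / 0.5100 = 17.10 / 0.5100 ≈ 33.53.

Δx_3 = 33.53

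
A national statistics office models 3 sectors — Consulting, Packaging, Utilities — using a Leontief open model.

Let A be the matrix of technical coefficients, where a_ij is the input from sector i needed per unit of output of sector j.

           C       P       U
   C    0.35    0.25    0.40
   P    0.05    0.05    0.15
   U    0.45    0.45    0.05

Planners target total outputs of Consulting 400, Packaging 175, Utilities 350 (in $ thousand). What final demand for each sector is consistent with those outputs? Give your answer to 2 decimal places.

d_C = 76.25, d_P = 93.75, d_U = 73.75

I − A =
  [   0.65    -0.25    -0.40]
  [  -0.05     0.95    -0.15]
  [  -0.45    -0.45     0.95]
d = (I − A) x:
  d_C = (+0.65)·400 + (-0.25)·175 + (-0.40)·350 = 76.25
  d_P = (-0.05)·400 + (+0.95)·175 + (-0.15)·350 = 93.75
  d_U = (-0.45)·400 + (-0.45)·175 + (+0.95)·350 = 73.75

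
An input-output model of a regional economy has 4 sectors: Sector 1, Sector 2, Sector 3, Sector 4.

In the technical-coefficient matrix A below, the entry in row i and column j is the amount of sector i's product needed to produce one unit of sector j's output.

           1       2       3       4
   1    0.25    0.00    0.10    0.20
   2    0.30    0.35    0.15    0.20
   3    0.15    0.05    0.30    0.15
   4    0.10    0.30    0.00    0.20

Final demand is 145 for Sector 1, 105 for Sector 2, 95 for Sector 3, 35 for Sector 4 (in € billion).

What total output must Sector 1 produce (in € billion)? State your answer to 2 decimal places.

x_1 = 296.59

I − A =
  [   0.75     0.00    -0.10    -0.20]
  [  -0.30     0.65    -0.15    -0.20]
  [  -0.15    -0.05     0.70    -0.15]
  [  -0.10    -0.30     0.00     0.80]
Compute the cofactors C_ij = (−1)^(i+j)·(3×3 minor ij) of I−A; the adjugate is their transpose:
adj(I−A) = Cᵀ =
  [ 0.309250   0.050500   0.055000   0.100250]
  [ 0.202250   0.392500   0.113000   0.169875]
  [ 0.105250   0.071750   0.314000   0.103125]
  [ 0.114500   0.153500   0.049250   0.324375]
det(I−A) = Σ_j (I−A)_1j·C_1j = (0.75)(0.309250) + (0.00)(0.202250) + (-0.10)(0.105250) + (-0.20)(0.114500) = 0.1985125
(I − A)⁻¹ = adj(I−A) / det(I−A) ≈
  [   1.5578     0.2544     0.2771     0.5050]
  [   1.0188     1.9772     0.5692     0.8557]
  [   0.5302     0.3614     1.5818     0.5195]
  [   0.5768     0.7733     0.2481     1.6340]
x = (I − A)⁻¹ d = adj(I−A)·d / det(I−A), with det(I−A) = 0.1985125:
  x_1 = (0.309250·145 + 0.050500·105 + 0.055000·95 + 0.100250·35) / 0.1985125 = 58.8775 / 0.1985125 ≈ 296.59
  x_2 = (0.202250·145 + 0.392500·105 + 0.113000·95 + 0.169875·35) / 0.1985125 = 87.219375 / 0.1985125 ≈ 439.36
  x_3 = (0.105250·145 + 0.071750·105 + 0.314000·95 + 0.103125·35) / 0.1985125 = 56.234375 / 0.1985125 ≈ 283.28
  x_4 = (0.114500·145 + 0.153500·105 + 0.049250·95 + 0.324375·35) / 0.1985125 = 48.751875 / 0.1985125 ≈ 245.59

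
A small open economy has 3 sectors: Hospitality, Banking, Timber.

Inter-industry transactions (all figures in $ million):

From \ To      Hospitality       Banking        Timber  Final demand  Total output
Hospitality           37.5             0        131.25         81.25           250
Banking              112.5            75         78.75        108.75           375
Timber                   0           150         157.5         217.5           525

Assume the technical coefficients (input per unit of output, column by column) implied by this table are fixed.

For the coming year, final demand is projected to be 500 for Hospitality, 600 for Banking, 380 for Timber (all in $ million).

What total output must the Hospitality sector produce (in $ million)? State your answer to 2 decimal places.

Technical coefficients a_ij = z_ij / X_j:
  a_11 = 37.5/250 = 0.15, a_21 = 112.5/250 = 0.45, a_31 = 0/250 = 0.00
  a_12 = 0/375 = 0.00, a_22 = 75/375 = 0.20, a_32 = 150/375 = 0.40
  a_13 = 131.25/525 = 0.25, a_23 = 78.75/525 = 0.15, a_33 = 157.5/525 = 0.30
I − A =
  [   0.85     0.00    -0.25]
  [  -0.45     0.80    -0.15]
  [   0.00    -0.40     0.70]
Cofactors of I−A, C_ij = (−1)^(i+j)·(minor ij) (rows/columns in the sector order above):
  C_11 = (0.80)(0.70) − (-0.15)(-0.40) = 0.5000
  C_12 = −[(-0.45)(0.70) − (-0.15)(0.00)] = 0.3150
  C_13 = (-0.45)(-0.40) − (0.80)(0.00) = 0.1800
  C_21 = −[(0.00)(0.70) − (-0.25)(-0.40)] = 0.1000
  C_22 = (0.85)(0.70) − (-0.25)(0.00) = 0.5950
  C_23 = −[(0.85)(-0.40) − (0.00)(0.00)] = 0.3400
  C_31 = (0.00)(-0.15) − (-0.25)(0.80) = 0.2000
  C_32 = −[(0.85)(-0.15) − (-0.25)(-0.45)] = 0.2400
  C_33 = (0.85)(0.80) − (0.00)(-0.45) = 0.6800
det(I−A) = Σ_j (I−A)_1j·C_1j = (0.85)(0.5000) + (0.00)(0.3150) + (-0.25)(0.1800) = 0.3800
adj(I−A) = Cᵀ =
  [ 0.5000   0.1000   0.2000]
  [ 0.3150   0.5950   0.2400]
  [ 0.1800   0.3400   0.6800]
(I − A)⁻¹ = adj(I−A) / det(I−A) ≈
  [   1.3158     0.2632     0.5263]
  [   0.8289     1.5658     0.6316]
  [   0.4737     0.8947     1.7895]
x = (I − A)⁻¹ d = adj(I−A)·d / det(I−A), with det(I−A) = 0.3800:
  x_1 = (0.5000·500 + 0.1000·600 + 0.2000·380) / 0.3800 = 386.00 / 0.3800 ≈ 1015.79
  x_2 = (0.3150·500 + 0.5950·600 + 0.2400·380) / 0.3800 = 605.70 / 0.3800 ≈ 1593.95
  x_3 = (0.1800·500 + 0.3400·600 + 0.6800·380) / 0.3800 = 552.40 / 0.3800 ≈ 1453.68

x_1 = 1015.79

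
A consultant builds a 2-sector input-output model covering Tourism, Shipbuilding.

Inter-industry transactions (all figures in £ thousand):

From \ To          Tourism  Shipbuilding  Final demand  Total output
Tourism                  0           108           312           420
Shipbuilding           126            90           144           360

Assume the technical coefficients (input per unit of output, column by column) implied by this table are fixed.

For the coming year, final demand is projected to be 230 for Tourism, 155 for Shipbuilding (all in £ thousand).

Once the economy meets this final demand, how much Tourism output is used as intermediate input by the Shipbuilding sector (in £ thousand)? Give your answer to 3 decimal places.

z_TS = 101.818

Technical coefficients a_ij = z_ij / X_j:
  a_TT = 0/420 = 0.00, a_ST = 126/420 = 0.30
  a_TS = 108/360 = 0.30, a_SS = 90/360 = 0.25
I − A =
  [   1.00    -0.30]
  [  -0.30     0.75]
det(I−A) = (1.00)(0.75) − (-0.30)(-0.30) = 0.6600
adj(I−A) = [[0.75, 0.30], [0.30, 1.00]]
(I − A)⁻¹ = adj(I−A) / det(I−A) ≈
  [   1.1364     0.4545]
  [   0.4545     1.5152]
First solve x = (I − A)⁻¹ d = adj(I−A)·d / det(I−A); in particular x_S = (0.30·230 + 1.00·155) / 0.6600 = 224.00 / 0.6600 ≈ 339.39394.
Intermediate flow from T to S: z_TS = a_TS · x_S = 0.30 × 224.00 / 0.6600 = 67.20 / 0.6600 ≈ 101.818.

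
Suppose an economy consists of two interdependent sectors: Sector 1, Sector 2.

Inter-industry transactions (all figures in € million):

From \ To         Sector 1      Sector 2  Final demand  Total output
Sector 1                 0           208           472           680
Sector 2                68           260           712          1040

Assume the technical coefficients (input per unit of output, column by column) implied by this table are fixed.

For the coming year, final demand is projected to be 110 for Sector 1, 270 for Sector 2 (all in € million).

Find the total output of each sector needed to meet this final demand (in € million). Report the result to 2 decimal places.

Technical coefficients a_ij = z_ij / X_j:
  a_11 = 0/680 = 0.00, a_21 = 68/680 = 0.10
  a_12 = 208/1040 = 0.20, a_22 = 260/1040 = 0.25
I − A =
  [   1.00    -0.20]
  [  -0.10     0.75]
det(I−A) = (1.00)(0.75) − (-0.20)(-0.10) = 0.7300
adj(I−A) = [[0.75, 0.20], [0.10, 1.00]]
(I − A)⁻¹ = adj(I−A) / det(I−A) ≈
  [   1.0274     0.2740]
  [   0.1370     1.3699]
x = (I − A)⁻¹ d = adj(I−A)·d / det(I−A), with det(I−A) = 0.7300:
  x_1 = (0.75·110 + 0.20·270) / 0.7300 = 136.50 / 0.7300 ≈ 186.99
  x_2 = (0.10·110 + 1.00·270) / 0.7300 = 281.00 / 0.7300 ≈ 384.93

x_1 = 186.99, x_2 = 384.93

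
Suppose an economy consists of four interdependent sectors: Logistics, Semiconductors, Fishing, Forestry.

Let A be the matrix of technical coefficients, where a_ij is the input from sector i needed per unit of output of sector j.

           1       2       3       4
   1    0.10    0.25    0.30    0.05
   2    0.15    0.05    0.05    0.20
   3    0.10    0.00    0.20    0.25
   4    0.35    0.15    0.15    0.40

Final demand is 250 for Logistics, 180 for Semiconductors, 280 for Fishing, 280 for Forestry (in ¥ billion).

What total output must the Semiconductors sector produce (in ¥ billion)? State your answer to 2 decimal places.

x_2 = 642.11

I − A =
  [   0.90    -0.25    -0.30    -0.05]
  [  -0.15     0.95    -0.05    -0.20]
  [  -0.10     0.00     0.80    -0.25]
  [  -0.35    -0.15    -0.15     0.60]
Compute the cofactors C_ij = (−1)^(i+j)·(3×3 minor ij) of I−A; the adjugate is their transpose:
adj(I−A) = Cᵀ =
  [ 0.394500   0.127875   0.184500   0.152375]
  [ 0.132750   0.339250   0.102250   0.166750]
  [ 0.142750   0.071375   0.428250   0.214125]
  [ 0.299000   0.177250   0.240250   0.624250]
det(I−A) = Σ_j (I−A)_1j·C_1j = (0.90)(0.394500) + (-0.25)(0.132750) + (-0.30)(0.142750) + (-0.05)(0.299000) = 0.2640875
(I − A)⁻¹ = adj(I−A) / det(I−A) ≈
  [   1.4938     0.4842     0.6986     0.5770]
  [   0.5027     1.2846     0.3872     0.6314]
  [   0.5405     0.2703     1.6216     0.8108]
  [   1.1322     0.6712     0.9097     2.3638]
x = (I − A)⁻¹ d = adj(I−A)·d / det(I−A), with det(I−A) = 0.2640875:
  x_1 = (0.394500·250 + 0.127875·180 + 0.184500·280 + 0.152375·280) / 0.2640875 = 215.9675 / 0.2640875 ≈ 817.79
  x_2 = (0.132750·250 + 0.339250·180 + 0.102250·280 + 0.166750·280) / 0.2640875 = 169.5725 / 0.2640875 ≈ 642.11
  x_3 = (0.142750·250 + 0.071375·180 + 0.428250·280 + 0.214125·280) / 0.2640875 = 228.40 / 0.2640875 ≈ 864.86
  x_4 = (0.299000·250 + 0.177250·180 + 0.240250·280 + 0.624250·280) / 0.2640875 = 348.715 / 0.2640875 ≈ 1320.45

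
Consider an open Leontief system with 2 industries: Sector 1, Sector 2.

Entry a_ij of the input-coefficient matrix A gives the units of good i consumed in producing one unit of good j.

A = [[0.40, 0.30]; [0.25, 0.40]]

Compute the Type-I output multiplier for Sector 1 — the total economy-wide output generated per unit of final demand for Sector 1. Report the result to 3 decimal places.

m_1 = 2.982

I − A =
  [   0.60    -0.30]
  [  -0.25     0.60]
det(I−A) = (0.60)(0.60) − (-0.30)(-0.25) = 0.2850
adj(I−A) = [[0.60, 0.30], [0.25, 0.60]]
(I − A)⁻¹ = adj(I−A) / det(I−A) ≈
  [   2.1053     1.0526]
  [   0.8772     2.1053]
The output multiplier for sector j is the column-j sum of the Leontief inverse (I − A)⁻¹ = adj(I−A) / det(I−A).
Column 1 of adj(I−A): (0.60, 0.25); det(I−A) = 0.2850.
m_1 = (0.60 + 0.25) / 0.2850 = 0.85 / 0.2850 ≈ 2.982.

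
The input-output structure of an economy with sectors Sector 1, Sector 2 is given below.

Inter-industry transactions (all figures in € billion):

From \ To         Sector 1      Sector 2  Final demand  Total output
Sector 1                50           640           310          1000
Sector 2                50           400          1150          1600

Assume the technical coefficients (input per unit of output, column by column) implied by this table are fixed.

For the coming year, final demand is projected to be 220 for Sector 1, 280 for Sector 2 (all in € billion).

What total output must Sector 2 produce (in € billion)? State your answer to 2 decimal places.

Technical coefficients a_ij = z_ij / X_j:
  a_11 = 50/1000 = 0.05, a_21 = 50/1000 = 0.05
  a_12 = 640/1600 = 0.40, a_22 = 400/1600 = 0.25
I − A =
  [   0.95    -0.40]
  [  -0.05     0.75]
det(I−A) = (0.95)(0.75) − (-0.40)(-0.05) = 0.6925
adj(I−A) = [[0.75, 0.40], [0.05, 0.95]]
(I − A)⁻¹ = adj(I−A) / det(I−A) ≈
  [   1.0830     0.5776]
  [   0.0722     1.3718]
x = (I − A)⁻¹ d = adj(I−A)·d / det(I−A), with det(I−A) = 0.6925:
  x_1 = (0.75·220 + 0.40·280) / 0.6925 = 277.00 / 0.6925 = 400.00
  x_2 = (0.05·220 + 0.95·280) / 0.6925 = 277.00 / 0.6925 = 400.00

x_2 = 400.00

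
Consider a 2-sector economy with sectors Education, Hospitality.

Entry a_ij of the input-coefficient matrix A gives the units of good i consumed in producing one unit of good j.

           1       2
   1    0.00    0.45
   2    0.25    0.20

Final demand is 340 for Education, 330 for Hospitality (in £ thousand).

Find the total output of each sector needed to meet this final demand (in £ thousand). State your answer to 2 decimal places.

I − A =
  [   1.00    -0.45]
  [  -0.25     0.80]
det(I−A) = (1.00)(0.80) − (-0.45)(-0.25) = 0.6875
adj(I−A) = [[0.80, 0.45], [0.25, 1.00]]
(I − A)⁻¹ = adj(I−A) / det(I−A) ≈
  [   1.1636     0.6545]
  [   0.3636     1.4545]
x = (I − A)⁻¹ d = adj(I−A)·d / det(I−A), with det(I−A) = 0.6875:
  x_1 = (0.80·340 + 0.45·330) / 0.6875 = 420.50 / 0.6875 ≈ 611.64
  x_2 = (0.25·340 + 1.00·330) / 0.6875 = 415.00 / 0.6875 ≈ 603.64

x_1 = 611.64, x_2 = 603.64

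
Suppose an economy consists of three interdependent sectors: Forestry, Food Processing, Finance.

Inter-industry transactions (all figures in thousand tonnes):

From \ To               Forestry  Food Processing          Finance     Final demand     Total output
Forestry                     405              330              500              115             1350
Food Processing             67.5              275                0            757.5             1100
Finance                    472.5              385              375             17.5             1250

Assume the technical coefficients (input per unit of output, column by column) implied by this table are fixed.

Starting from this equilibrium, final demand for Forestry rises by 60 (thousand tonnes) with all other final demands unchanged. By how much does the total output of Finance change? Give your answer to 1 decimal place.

Technical coefficients a_ij = z_ij / X_j:
  a_11 = 405/1350 = 0.30, a_21 = 67.5/1350 = 0.05, a_31 = 472.5/1350 = 0.35
  a_12 = 330/1100 = 0.30, a_22 = 275/1100 = 0.25, a_32 = 385/1100 = 0.35
  a_13 = 500/1250 = 0.40, a_23 = 0/1250 = 0.00, a_33 = 375/1250 = 0.30
I − A =
  [   0.70    -0.30    -0.40]
  [  -0.05     0.75     0.00]
  [  -0.35    -0.35     0.70]
Cofactors of I−A, C_ij = (−1)^(i+j)·(minor ij) (rows/columns in the sector order above):
  C_11 = (0.75)(0.70) − (0.00)(-0.35) = 0.5250
  C_12 = −[(-0.05)(0.70) − (0.00)(-0.35)] = 0.0350
  C_13 = (-0.05)(-0.35) − (0.75)(-0.35) = 0.2800
  C_21 = −[(-0.30)(0.70) − (-0.40)(-0.35)] = 0.3500
  C_22 = (0.70)(0.70) − (-0.40)(-0.35) = 0.3500
  C_23 = −[(0.70)(-0.35) − (-0.30)(-0.35)] = 0.3500
  C_31 = (-0.30)(0.00) − (-0.40)(0.75) = 0.3000
  C_32 = −[(0.70)(0.00) − (-0.40)(-0.05)] = 0.0200
  C_33 = (0.70)(0.75) − (-0.30)(-0.05) = 0.5100
det(I−A) = Σ_j (I−A)_1j·C_1j = (0.70)(0.5250) + (-0.30)(0.0350) + (-0.40)(0.2800) = 0.2450
adj(I−A) = Cᵀ =
  [ 0.5250   0.3500   0.3000]
  [ 0.0350   0.3500   0.0200]
  [ 0.2800   0.3500   0.5100]
(I − A)⁻¹ = adj(I−A) / det(I−A) ≈
  [   2.1429     1.4286     1.2245]
  [   0.1429     1.4286     0.0816]
  [   1.1429     1.4286     2.0816]
Δx = (I − A)⁻¹ Δd with Δd having +60 in the Forestry component and 0 elsewhere.
So Δx_3 = L_31 · (+60), where L_31 = adj(I−A)_31 / det(I−A) = 0.2800 / 0.2450.
Δx_3 = 0.2800 × (+60) / 0.2450 = 16.80 / 0.2450 ≈ 68.6.

Δx_3 = 68.6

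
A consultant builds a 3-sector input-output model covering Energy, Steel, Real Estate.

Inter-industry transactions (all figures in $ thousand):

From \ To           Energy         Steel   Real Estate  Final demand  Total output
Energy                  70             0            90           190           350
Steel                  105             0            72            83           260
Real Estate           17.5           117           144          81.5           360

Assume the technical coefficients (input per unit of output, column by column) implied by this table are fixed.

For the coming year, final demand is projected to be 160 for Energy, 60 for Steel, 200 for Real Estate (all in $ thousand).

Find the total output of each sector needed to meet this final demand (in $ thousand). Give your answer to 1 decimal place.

x_E = 382.4, x_S = 291.5, x_R = 583.8

Technical coefficients a_ij = z_ij / X_j:
  a_EE = 70/350 = 0.20, a_SE = 105/350 = 0.30, a_RE = 17.5/350 = 0.05
  a_ES = 0/260 = 0.00, a_SS = 0/260 = 0.00, a_RS = 117/260 = 0.45
  a_ER = 90/360 = 0.25, a_SR = 72/360 = 0.20, a_RR = 144/360 = 0.40
I − A =
  [   0.80     0.00    -0.25]
  [  -0.30     1.00    -0.20]
  [  -0.05    -0.45     0.60]
Cofactors of I−A, C_ij = (−1)^(i+j)·(minor ij) (rows/columns in the sector order above):
  C_11 = (1.00)(0.60) − (-0.20)(-0.45) = 0.5100
  C_12 = −[(-0.30)(0.60) − (-0.20)(-0.05)] = 0.1900
  C_13 = (-0.30)(-0.45) − (1.00)(-0.05) = 0.1850
  C_21 = −[(0.00)(0.60) − (-0.25)(-0.45)] = 0.1125
  C_22 = (0.80)(0.60) − (-0.25)(-0.05) = 0.4675
  C_23 = −[(0.80)(-0.45) − (0.00)(-0.05)] = 0.3600
  C_31 = (0.00)(-0.20) − (-0.25)(1.00) = 0.2500
  C_32 = −[(0.80)(-0.20) − (-0.25)(-0.30)] = 0.2350
  C_33 = (0.80)(1.00) − (0.00)(-0.30) = 0.8000
det(I−A) = Σ_j (I−A)_1j·C_1j = (0.80)(0.5100) + (0.00)(0.1900) + (-0.25)(0.1850) = 0.36175
adj(I−A) = Cᵀ =
  [ 0.5100   0.1125   0.2500]
  [ 0.1900   0.4675   0.2350]
  [ 0.1850   0.3600   0.8000]
(I − A)⁻¹ = adj(I−A) / det(I−A) ≈
  [   1.4098     0.3110     0.6911]
  [   0.5252     1.2923     0.6496]
  [   0.5114     0.9952     2.2115]
x = (I − A)⁻¹ d = adj(I−A)·d / det(I−A), with det(I−A) = 0.36175:
  x_E = (0.5100·160 + 0.1125·60 + 0.2500·200) / 0.36175 = 138.35 / 0.36175 ≈ 382.4
  x_S = (0.1900·160 + 0.4675·60 + 0.2350·200) / 0.36175 = 105.45 / 0.36175 ≈ 291.5
  x_R = (0.1850·160 + 0.3600·60 + 0.8000·200) / 0.36175 = 211.20 / 0.36175 ≈ 583.8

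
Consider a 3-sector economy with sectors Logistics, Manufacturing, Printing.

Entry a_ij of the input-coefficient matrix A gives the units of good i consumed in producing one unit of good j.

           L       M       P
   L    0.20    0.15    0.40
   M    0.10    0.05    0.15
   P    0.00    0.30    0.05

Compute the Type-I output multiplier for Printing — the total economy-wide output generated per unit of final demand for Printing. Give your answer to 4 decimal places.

m_P = 1.9818

I − A =
  [   0.80    -0.15    -0.40]
  [  -0.10     0.95    -0.15]
  [   0.00    -0.30     0.95]
Cofactors of I−A, C_ij = (−1)^(i+j)·(minor ij) (rows/columns in the sector order above):
  C_11 = (0.95)(0.95) − (-0.15)(-0.30) = 0.8575
  C_12 = −[(-0.10)(0.95) − (-0.15)(0.00)] = 0.0950
  C_13 = (-0.10)(-0.30) − (0.95)(0.00) = 0.0300
  C_21 = −[(-0.15)(0.95) − (-0.40)(-0.30)] = 0.2625
  C_22 = (0.80)(0.95) − (-0.40)(0.00) = 0.7600
  C_23 = −[(0.80)(-0.30) − (-0.15)(0.00)] = 0.2400
  C_31 = (-0.15)(-0.15) − (-0.40)(0.95) = 0.4025
  C_32 = −[(0.80)(-0.15) − (-0.40)(-0.10)] = 0.1600
  C_33 = (0.80)(0.95) − (-0.15)(-0.10) = 0.7450
det(I−A) = Σ_j (I−A)_1j·C_1j = (0.80)(0.8575) + (-0.15)(0.0950) + (-0.40)(0.0300) = 0.65975
adj(I−A) = Cᵀ =
  [ 0.8575   0.2625   0.4025]
  [ 0.0950   0.7600   0.1600]
  [ 0.0300   0.2400   0.7450]
(I − A)⁻¹ = adj(I−A) / det(I−A) ≈
  [   1.29973     0.39788     0.61008]
  [   0.14399     1.15195     0.24252]
  [   0.04547     0.36377     1.12922]
The output multiplier for sector j is the column-j sum of the Leontief inverse (I − A)⁻¹ = adj(I−A) / det(I−A).
Column P of adj(I−A): (0.4025, 0.1600, 0.7450); det(I−A) = 0.65975.
m_P = (0.4025 + 0.1600 + 0.7450) / 0.65975 = 1.3075 / 0.65975 ≈ 1.9818.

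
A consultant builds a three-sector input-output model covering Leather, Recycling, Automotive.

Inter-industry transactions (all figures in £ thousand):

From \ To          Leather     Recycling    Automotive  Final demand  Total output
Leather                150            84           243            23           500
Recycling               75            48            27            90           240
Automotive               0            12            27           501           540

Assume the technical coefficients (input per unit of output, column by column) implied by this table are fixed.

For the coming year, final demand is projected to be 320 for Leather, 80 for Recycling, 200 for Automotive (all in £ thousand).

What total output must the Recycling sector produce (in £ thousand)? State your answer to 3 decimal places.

Technical coefficients a_ij = z_ij / X_j:
  a_11 = 150/500 = 0.30, a_21 = 75/500 = 0.15, a_31 = 0/500 = 0.00
  a_12 = 84/240 = 0.35, a_22 = 48/240 = 0.20, a_32 = 12/240 = 0.05
  a_13 = 243/540 = 0.45, a_23 = 27/540 = 0.05, a_33 = 27/540 = 0.05
I − A =
  [   0.70    -0.35    -0.45]
  [  -0.15     0.80    -0.05]
  [   0.00    -0.05     0.95]
Cofactors of I−A, C_ij = (−1)^(i+j)·(minor ij) (rows/columns in the sector order above):
  C_11 = (0.80)(0.95) − (-0.05)(-0.05) = 0.7575
  C_12 = −[(-0.15)(0.95) − (-0.05)(0.00)] = 0.1425
  C_13 = (-0.15)(-0.05) − (0.80)(0.00) = 0.0075
  C_21 = −[(-0.35)(0.95) − (-0.45)(-0.05)] = 0.3550
  C_22 = (0.70)(0.95) − (-0.45)(0.00) = 0.6650
  C_23 = −[(0.70)(-0.05) − (-0.35)(0.00)] = 0.0350
  C_31 = (-0.35)(-0.05) − (-0.45)(0.80) = 0.3775
  C_32 = −[(0.70)(-0.05) − (-0.45)(-0.15)] = 0.1025
  C_33 = (0.70)(0.80) − (-0.35)(-0.15) = 0.5075
det(I−A) = Σ_j (I−A)_1j·C_1j = (0.70)(0.7575) + (-0.35)(0.1425) + (-0.45)(0.0075) = 0.4770
adj(I−A) = Cᵀ =
  [ 0.7575   0.3550   0.3775]
  [ 0.1425   0.6650   0.1025]
  [ 0.0075   0.0350   0.5075]
(I − A)⁻¹ = adj(I−A) / det(I−A) ≈
  [   1.5881     0.7442     0.7914]
  [   0.2987     1.3941     0.2149]
  [   0.0157     0.0734     1.0639]
x = (I − A)⁻¹ d = adj(I−A)·d / det(I−A), with det(I−A) = 0.4770:
  x_1 = (0.7575·320 + 0.3550·80 + 0.3775·200) / 0.4770 = 346.30 / 0.4770 ≈ 725.996
  x_2 = (0.1425·320 + 0.6650·80 + 0.1025·200) / 0.4770 = 119.30 / 0.4770 ≈ 250.105
  x_3 = (0.0075·320 + 0.0350·80 + 0.5075·200) / 0.4770 = 106.70 / 0.4770 ≈ 223.690

x_2 = 250.105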